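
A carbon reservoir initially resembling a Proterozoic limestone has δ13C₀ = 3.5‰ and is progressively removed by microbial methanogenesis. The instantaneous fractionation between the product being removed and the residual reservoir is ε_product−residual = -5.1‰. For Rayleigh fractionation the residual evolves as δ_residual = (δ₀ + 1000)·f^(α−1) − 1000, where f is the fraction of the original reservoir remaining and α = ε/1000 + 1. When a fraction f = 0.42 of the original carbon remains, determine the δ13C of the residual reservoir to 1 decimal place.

7.9‰

Rayleigh residual: δ_res = (δ₀ + 1000)·f^(α−1) − 1000
α = ε/1000 + 1 = 0.99490, so α − 1 = -0.00510
f^(α−1) = 0.42^(-0.00510) = 1.004434
δ_res = (3.5 + 1000) × 1.004434 − 1000 = 1007.950 − 1000 = 7.95‰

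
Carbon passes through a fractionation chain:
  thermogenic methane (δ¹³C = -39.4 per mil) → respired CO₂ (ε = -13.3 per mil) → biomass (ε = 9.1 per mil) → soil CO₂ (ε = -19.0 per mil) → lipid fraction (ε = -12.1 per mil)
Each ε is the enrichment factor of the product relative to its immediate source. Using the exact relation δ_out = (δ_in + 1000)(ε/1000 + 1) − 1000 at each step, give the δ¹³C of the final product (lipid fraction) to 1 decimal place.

step 1: δ = (-39.40 + 1000)·(-13.3/1000 + 1) − 1000 = -52.18 per mil
step 2: δ = (-52.18 + 1000)·(9.1/1000 + 1) − 1000 = -43.55 per mil
step 3: δ = (-43.55 + 1000)·(-19.0/1000 + 1) − 1000 = -61.72 per mil
step 4: δ = (-61.72 + 1000)·(-12.1/1000 + 1) − 1000 = -73.08 per mil

-73.1 per mil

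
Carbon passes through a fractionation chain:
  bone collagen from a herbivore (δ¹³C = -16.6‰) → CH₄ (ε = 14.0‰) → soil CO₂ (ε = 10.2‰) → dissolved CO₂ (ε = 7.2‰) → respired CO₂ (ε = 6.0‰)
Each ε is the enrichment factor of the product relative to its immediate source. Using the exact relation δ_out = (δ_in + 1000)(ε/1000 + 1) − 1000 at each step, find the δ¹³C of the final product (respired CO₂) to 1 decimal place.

step 1: δ = (-16.60 + 1000)·(14.0/1000 + 1) − 1000 = -2.83‰
step 2: δ = (-2.83 + 1000)·(10.2/1000 + 1) − 1000 = 7.34‰
step 3: δ = (7.34 + 1000)·(7.2/1000 + 1) − 1000 = 14.59‰
step 4: δ = (14.59 + 1000)·(6.0/1000 + 1) − 1000 = 20.68‰

20.7‰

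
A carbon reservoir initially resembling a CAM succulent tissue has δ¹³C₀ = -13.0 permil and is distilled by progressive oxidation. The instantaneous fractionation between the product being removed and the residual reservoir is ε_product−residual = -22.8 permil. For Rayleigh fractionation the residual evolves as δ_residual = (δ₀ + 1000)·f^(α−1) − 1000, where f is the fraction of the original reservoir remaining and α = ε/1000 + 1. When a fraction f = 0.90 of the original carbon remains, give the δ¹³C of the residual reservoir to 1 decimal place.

Rayleigh residual: δ_res = (δ₀ + 1000)·f^(α−1) − 1000
α = ε/1000 + 1 = 0.97720, so α − 1 = -0.02280
f^(α−1) = 0.90^(-0.02280) = 1.002405
δ_res = (-13.0 + 1000) × 1.002405 − 1000 = 989.374 − 1000 = -10.63 permil

-10.6 permil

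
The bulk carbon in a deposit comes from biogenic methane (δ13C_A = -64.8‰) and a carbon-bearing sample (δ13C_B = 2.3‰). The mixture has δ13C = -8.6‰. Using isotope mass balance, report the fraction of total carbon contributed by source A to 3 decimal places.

0.162

δ_mix = f_A·δ_A + (1 − f_A)·δ_B  ⇒  f_A = (δ_mix − δ_B)/(δ_A − δ_B)
f_A = (-8.6 − (2.3)) / (-64.8 − (2.3))
f_A = -10.9 / -67.1 = 0.1624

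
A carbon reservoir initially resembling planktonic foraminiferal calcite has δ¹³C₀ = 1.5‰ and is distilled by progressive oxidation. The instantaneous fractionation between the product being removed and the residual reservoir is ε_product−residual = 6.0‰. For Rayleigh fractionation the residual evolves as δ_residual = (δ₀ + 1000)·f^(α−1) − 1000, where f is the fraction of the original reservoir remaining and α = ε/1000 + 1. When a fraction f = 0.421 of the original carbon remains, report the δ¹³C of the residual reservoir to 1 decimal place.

Rayleigh residual: δ_res = (δ₀ + 1000)·f^(α−1) − 1000
α = ε/1000 + 1 = 1.00600, so α − 1 = 0.00600
f^(α−1) = 0.421^(0.00600) = 0.994823
δ_res = (1.5 + 1000) × 0.994823 − 1000 = 996.315 − 1000 = -3.69‰

-3.7‰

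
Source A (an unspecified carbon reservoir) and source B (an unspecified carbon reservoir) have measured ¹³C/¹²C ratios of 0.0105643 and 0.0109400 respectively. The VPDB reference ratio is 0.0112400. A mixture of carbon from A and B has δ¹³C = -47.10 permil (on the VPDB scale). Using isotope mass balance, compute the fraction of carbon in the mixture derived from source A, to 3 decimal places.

δ_A = (0.0105643/0.0112400 − 1)×1000 = (0.939884 − 1)×1000 = -60.116 permil
δ_B = (0.0109400/0.0112400 − 1)×1000 = (0.973310 − 1)×1000 = -26.690 permil
f_A = (δ_mix − δ_B)/(δ_A − δ_B) = (-47.10 − (-26.690))/(-60.116 − (-26.690))
f_A = -20.410 / -33.425 = 0.6106

0.611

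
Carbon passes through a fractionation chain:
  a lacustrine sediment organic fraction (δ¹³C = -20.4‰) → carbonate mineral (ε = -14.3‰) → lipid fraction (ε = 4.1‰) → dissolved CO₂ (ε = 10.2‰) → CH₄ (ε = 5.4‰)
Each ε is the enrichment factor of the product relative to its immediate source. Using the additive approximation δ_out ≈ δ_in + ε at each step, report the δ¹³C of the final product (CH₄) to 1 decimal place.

-15.0‰

step 1: δ ≈ -20.4 + (-14.3) = -34.7‰
step 2: δ ≈ -34.7 + (4.1) = -30.6‰
step 3: δ ≈ -30.6 + (10.2) = -20.4‰
step 4: δ ≈ -20.4 + (5.4) = -15.0‰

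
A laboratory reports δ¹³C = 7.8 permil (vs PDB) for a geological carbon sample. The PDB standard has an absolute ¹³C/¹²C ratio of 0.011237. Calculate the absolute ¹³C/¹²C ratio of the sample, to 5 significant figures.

R_sample = R_standard × (δ¹³C/1000 + 1)
R_sample = 0.011237 × (7.8/1000 + 1) = 0.011237 × 1.007800
R_sample = 0.0113246

0.011325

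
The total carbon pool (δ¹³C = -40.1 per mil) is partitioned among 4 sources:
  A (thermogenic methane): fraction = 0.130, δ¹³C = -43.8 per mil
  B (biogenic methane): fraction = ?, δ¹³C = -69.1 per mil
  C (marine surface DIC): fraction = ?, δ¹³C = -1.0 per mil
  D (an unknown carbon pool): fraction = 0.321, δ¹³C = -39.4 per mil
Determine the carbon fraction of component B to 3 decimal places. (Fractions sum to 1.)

Let f_B and f_C be the unknown fractions; fractions sum to 1 so f_B + f_C = 0.549.
Mass balance: Σ fᵢ·δᵢ = δ_bulk ⇒ f_B·(-69.1) + f_C·(-1.0) = -40.1 − (-18.341) = -21.759
Substitute f_C = 0.549 − f_B:
f_B·(-69.1 − -1.0) = -21.759 − 0.549×(-1.0) = -21.210
f_B = -21.210 / -68.1 = 0.3114

0.311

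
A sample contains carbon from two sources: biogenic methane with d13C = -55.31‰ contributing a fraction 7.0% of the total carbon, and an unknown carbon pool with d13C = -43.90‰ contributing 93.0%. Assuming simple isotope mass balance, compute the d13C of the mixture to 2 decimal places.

δ_mix = f_A·δ_A + f_B·δ_B
δ_mix = 0.070 × (-55.31) + 0.930 × (-43.90)
δ_mix = -3.872 + -40.827 = -44.699‰

-44.70‰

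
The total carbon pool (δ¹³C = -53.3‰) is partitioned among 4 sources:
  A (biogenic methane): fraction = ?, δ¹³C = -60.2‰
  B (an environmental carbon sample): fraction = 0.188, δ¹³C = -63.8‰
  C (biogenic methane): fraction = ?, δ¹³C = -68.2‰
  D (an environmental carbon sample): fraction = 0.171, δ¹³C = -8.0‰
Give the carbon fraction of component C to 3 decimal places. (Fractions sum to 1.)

0.169

Let f_C and f_A be the unknown fractions; fractions sum to 1 so f_C + f_A = 0.641.
Mass balance: Σ fᵢ·δᵢ = δ_bulk ⇒ f_C·(-68.2) + f_A·(-60.2) = -53.3 − (-13.362) = -39.938
Substitute f_A = 0.641 − f_C:
f_C·(-68.2 − -60.2) = -39.938 − 0.641×(-60.2) = -1.349
f_C = -1.349 / -8.0 = 0.1687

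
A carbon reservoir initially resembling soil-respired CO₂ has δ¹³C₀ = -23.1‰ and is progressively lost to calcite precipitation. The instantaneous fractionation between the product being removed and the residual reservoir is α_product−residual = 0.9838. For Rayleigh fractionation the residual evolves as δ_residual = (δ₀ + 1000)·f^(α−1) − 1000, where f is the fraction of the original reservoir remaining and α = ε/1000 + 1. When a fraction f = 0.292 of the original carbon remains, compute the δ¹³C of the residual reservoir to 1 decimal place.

-3.4‰

Rayleigh residual: δ_res = (δ₀ + 1000)·f^(α−1) − 1000
α − 1 = -0.01620
f^(α−1) = 0.292^(-0.01620) = 1.020142
δ_res = (-23.1 + 1000) × 1.020142 − 1000 = 996.577 − 1000 = -3.42‰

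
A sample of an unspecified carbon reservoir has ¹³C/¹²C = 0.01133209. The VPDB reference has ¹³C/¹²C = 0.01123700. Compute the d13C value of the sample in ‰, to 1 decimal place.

d13C = (R_sample / R_standard − 1) × 1000
R_sample / R_standard = 0.01133209 / 0.01123700 = 1.008462
d13C = (1.008462 − 1) × 1000 = 8.46‰

8.5‰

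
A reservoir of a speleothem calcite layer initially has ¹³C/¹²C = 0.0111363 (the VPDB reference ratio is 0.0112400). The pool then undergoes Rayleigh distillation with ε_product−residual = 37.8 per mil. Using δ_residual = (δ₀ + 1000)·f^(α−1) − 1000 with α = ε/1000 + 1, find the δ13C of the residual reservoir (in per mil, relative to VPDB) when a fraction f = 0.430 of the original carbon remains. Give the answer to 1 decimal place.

-40.3 per mil

δ₀ = (0.0111363/0.0112400 − 1)×1000 = (0.990774 − 1)×1000 = -9.226 per mil
α − 1 = ε/1000 = 0.0378
f^(α−1) = 0.430^(0.0378) = 0.968601
δ_res = (-9.226 + 1000) × 0.968601 − 1000 = 959.665 − 1000 = -40.33 per mil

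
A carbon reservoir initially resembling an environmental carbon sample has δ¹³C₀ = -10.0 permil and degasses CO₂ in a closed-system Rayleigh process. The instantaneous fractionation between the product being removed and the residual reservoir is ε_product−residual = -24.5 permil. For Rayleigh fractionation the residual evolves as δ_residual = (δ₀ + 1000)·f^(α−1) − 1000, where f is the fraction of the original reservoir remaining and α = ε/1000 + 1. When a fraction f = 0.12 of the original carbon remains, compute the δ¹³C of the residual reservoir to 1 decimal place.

42.8 permil

Rayleigh residual: δ_res = (δ₀ + 1000)·f^(α−1) − 1000
α = ε/1000 + 1 = 0.97550, so α − 1 = -0.02450
f^(α−1) = 0.12^(-0.02450) = 1.053319
δ_res = (-10.0 + 1000) × 1.053319 − 1000 = 1042.786 − 1000 = 42.79 permil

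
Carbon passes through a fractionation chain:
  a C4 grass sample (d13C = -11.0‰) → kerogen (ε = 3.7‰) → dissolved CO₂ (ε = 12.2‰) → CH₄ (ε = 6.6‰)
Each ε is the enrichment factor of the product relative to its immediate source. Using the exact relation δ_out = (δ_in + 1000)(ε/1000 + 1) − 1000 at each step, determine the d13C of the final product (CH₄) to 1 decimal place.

11.4‰

step 1: δ = (-11.00 + 1000)·(3.7/1000 + 1) − 1000 = -7.34‰
step 2: δ = (-7.34 + 1000)·(12.2/1000 + 1) − 1000 = 4.77‰
step 3: δ = (4.77 + 1000)·(6.6/1000 + 1) − 1000 = 11.40‰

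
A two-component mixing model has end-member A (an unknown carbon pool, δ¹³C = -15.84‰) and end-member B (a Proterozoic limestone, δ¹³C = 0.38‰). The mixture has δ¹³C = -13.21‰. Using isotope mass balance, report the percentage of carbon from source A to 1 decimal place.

83.8%

δ_mix = f_A·δ_A + (1 − f_A)·δ_B  ⇒  f_A = (δ_mix − δ_B)/(δ_A − δ_B)
f_A = (-13.21 − (0.38)) / (-15.84 − (0.38))
f_A = -13.59 / -16.22 = 0.8379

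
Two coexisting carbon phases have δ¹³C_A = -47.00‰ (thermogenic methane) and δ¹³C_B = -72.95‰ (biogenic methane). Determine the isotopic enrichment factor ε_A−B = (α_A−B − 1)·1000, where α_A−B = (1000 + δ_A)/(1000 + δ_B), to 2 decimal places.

α_A−B = (1000 + -47.00) / (1000 + -72.95) = 953.00 / 927.05 = 1.027992
ε_A−B = (1.027992 − 1) × 1000 = 27.992‰
(The approximation ε ≈ δ_A − δ_B would give 25.95‰.)

27.99‰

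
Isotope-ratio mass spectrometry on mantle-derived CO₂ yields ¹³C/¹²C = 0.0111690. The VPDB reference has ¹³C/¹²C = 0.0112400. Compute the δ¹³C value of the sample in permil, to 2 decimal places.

-6.32 permil

δ¹³C = (R_sample / R_standard − 1) × 1000
R_sample / R_standard = 0.0111690 / 0.0112400 = 0.993683
δ¹³C = (0.993683 − 1) × 1000 = -6.317 permil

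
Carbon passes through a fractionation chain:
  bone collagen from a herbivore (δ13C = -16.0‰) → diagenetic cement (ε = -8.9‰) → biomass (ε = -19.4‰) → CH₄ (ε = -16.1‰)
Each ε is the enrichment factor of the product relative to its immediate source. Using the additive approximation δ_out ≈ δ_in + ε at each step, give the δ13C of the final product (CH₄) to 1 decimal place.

-60.4‰

step 1: δ ≈ -16.0 + (-8.9) = -24.9‰
step 2: δ ≈ -24.9 + (-19.4) = -44.3‰
step 3: δ ≈ -44.3 + (-16.1) = -60.4‰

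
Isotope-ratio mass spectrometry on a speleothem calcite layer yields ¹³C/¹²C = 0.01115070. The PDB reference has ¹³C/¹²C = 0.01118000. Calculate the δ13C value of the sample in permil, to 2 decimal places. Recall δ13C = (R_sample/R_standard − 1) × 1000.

δ13C = (R_sample / R_standard − 1) × 1000
R_sample / R_standard = 0.01115070 / 0.01118000 = 0.997379
δ13C = (0.997379 − 1) × 1000 = -2.621 permil

-2.62 permil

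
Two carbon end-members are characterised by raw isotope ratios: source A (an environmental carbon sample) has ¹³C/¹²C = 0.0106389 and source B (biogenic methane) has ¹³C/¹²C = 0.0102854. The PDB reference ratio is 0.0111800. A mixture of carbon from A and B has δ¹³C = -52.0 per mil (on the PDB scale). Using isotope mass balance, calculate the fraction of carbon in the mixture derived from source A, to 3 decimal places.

0.886

δ_A = (0.0106389/0.0111800 − 1)×1000 = (0.951601 − 1)×1000 = -48.399 per mil
δ_B = (0.0102854/0.0111800 − 1)×1000 = (0.919982 − 1)×1000 = -80.018 per mil
f_A = (δ_mix − δ_B)/(δ_A − δ_B) = (-52.0 − (-80.018))/(-48.399 − (-80.018))
f_A = 28.018 / 31.619 = 0.8861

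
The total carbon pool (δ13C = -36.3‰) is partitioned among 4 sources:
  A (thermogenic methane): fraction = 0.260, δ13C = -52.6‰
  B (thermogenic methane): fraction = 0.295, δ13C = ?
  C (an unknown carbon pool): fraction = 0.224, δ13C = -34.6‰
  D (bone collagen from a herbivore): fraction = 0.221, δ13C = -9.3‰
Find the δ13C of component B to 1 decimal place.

-43.5‰

Isotope mass balance: δ_bulk = Σ fᵢ·δᵢ.
-36.3 = 0.260×(-52.6) + 0.295×δ_B + 0.224×(-34.6) + 0.221×(-9.3)
0.295·δ_B = -36.3 − (-23.482) = -12.818
δ_B = -12.818 / 0.295 = -43.45‰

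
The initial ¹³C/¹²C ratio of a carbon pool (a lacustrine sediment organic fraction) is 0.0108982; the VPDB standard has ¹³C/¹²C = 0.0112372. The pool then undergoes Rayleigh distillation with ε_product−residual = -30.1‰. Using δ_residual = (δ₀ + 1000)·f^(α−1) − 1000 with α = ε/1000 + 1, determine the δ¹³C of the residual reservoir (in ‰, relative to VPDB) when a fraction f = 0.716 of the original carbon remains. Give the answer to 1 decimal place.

-20.4‰

δ₀ = (0.0108982/0.0112372 − 1)×1000 = (0.969832 − 1)×1000 = -30.168‰
α − 1 = ε/1000 = -0.0301
f^(α−1) = 0.716^(-0.0301) = 1.010106
δ_res = (-30.168 + 1000) × 1.010106 − 1000 = 979.634 − 1000 = -20.37‰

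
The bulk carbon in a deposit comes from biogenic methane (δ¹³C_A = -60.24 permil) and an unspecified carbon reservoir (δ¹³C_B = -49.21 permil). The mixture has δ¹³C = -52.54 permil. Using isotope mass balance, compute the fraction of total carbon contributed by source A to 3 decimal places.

δ_mix = f_A·δ_A + (1 − f_A)·δ_B  ⇒  f_A = (δ_mix − δ_B)/(δ_A − δ_B)
f_A = (-52.54 − (-49.21)) / (-60.24 − (-49.21))
f_A = -3.33 / -11.03 = 0.3019

0.302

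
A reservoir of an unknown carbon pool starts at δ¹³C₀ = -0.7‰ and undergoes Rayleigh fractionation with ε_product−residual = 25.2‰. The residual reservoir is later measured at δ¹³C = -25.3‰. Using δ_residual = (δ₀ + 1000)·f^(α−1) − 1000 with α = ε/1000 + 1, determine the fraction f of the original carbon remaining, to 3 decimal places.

α − 1 = ε/1000 = 0.0252
(δ_res + 1000)/(δ₀ + 1000) = (-25.3 + 1000)/(-0.7 + 1000) = 974.7/999.3 = 0.975383
f = 0.975383^(1/0.0252) = exp(ln(0.975383)/0.0252) = exp(-0.02493/0.0252)
f = exp(-0.9891) = 0.3719

0.372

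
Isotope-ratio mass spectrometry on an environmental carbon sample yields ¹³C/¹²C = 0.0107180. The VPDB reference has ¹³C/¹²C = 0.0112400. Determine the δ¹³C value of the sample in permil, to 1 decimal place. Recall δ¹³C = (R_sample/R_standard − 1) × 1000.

δ¹³C = (R_sample / R_standard − 1) × 1000
R_sample / R_standard = 0.0107180 / 0.0112400 = 0.953559
δ¹³C = (0.953559 − 1) × 1000 = -46.44 permil

-46.4 permil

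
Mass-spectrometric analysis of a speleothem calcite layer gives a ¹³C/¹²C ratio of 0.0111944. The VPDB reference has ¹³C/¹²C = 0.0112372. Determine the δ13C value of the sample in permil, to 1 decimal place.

-3.8 permil

δ13C = (R_sample / R_standard − 1) × 1000
R_sample / R_standard = 0.0111944 / 0.0112372 = 0.996191
δ13C = (0.996191 − 1) × 1000 = -3.81 permil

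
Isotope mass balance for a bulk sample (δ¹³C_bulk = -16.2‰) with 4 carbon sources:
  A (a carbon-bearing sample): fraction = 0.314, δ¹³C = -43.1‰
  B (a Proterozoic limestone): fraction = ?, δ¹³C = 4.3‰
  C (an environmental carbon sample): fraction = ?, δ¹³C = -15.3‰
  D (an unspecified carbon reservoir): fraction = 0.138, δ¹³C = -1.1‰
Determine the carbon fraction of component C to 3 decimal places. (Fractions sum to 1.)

Let f_C and f_B be the unknown fractions; fractions sum to 1 so f_C + f_B = 0.548.
Mass balance: Σ fᵢ·δᵢ = δ_bulk ⇒ f_C·(-15.3) + f_B·(4.3) = -16.2 − (-13.685) = -2.515
Substitute f_B = 0.548 − f_C:
f_C·(-15.3 − 4.3) = -2.515 − 0.548×(4.3) = -4.871
f_C = -4.871 / -19.6 = 0.2485

0.249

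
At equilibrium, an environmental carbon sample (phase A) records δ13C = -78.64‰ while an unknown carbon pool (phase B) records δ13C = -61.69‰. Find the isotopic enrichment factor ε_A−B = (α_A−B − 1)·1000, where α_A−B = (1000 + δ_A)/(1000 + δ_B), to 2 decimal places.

-18.06‰

α_A−B = (1000 + -78.64) / (1000 + -61.69) = 921.36 / 938.31 = 0.981936
ε_A−B = (0.981936 − 1) × 1000 = -18.064‰
(The approximation ε ≈ δ_A − δ_B would give -16.95‰.)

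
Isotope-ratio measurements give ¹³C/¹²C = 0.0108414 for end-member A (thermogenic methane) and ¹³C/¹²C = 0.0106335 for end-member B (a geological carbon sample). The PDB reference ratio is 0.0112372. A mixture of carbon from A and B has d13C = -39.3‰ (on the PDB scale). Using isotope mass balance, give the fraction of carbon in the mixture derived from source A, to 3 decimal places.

0.780

δ_A = (0.0108414/0.0112372 − 1)×1000 = (0.964778 − 1)×1000 = -35.222‰
δ_B = (0.0106335/0.0112372 − 1)×1000 = (0.946277 − 1)×1000 = -53.723‰
f_A = (δ_mix − δ_B)/(δ_A − δ_B) = (-39.3 − (-53.723))/(-35.222 − (-53.723))
f_A = 14.423 / 18.501 = 0.7796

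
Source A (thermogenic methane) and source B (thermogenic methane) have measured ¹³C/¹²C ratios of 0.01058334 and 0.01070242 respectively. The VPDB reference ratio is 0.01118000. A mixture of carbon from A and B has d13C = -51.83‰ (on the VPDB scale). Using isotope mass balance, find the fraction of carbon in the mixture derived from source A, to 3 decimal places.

0.856

δ_A = (0.01058334/0.01118000 − 1)×1000 = (0.946631 − 1)×1000 = -53.369‰
δ_B = (0.01070242/0.01118000 − 1)×1000 = (0.957283 − 1)×1000 = -42.717‰
f_A = (δ_mix − δ_B)/(δ_A − δ_B) = (-51.83 − (-42.717))/(-53.369 − (-42.717))
f_A = -9.113 / -10.651 = 0.8556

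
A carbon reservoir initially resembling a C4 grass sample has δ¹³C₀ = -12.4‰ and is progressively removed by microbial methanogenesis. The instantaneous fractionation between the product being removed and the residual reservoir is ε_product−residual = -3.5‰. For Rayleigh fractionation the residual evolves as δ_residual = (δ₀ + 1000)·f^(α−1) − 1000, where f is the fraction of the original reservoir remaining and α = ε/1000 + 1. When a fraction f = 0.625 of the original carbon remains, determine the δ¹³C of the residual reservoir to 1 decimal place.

Rayleigh residual: δ_res = (δ₀ + 1000)·f^(α−1) − 1000
α = ε/1000 + 1 = 0.99650, so α − 1 = -0.00350
f^(α−1) = 0.625^(-0.00350) = 1.001646
δ_res = (-12.4 + 1000) × 1.001646 − 1000 = 989.226 − 1000 = -10.77‰

-10.8‰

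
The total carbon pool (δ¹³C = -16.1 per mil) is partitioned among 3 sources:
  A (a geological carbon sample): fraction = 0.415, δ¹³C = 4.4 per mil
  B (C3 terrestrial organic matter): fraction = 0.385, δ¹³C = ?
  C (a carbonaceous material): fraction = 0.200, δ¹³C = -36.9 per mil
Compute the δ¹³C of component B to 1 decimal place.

Isotope mass balance: δ_bulk = Σ fᵢ·δᵢ.
-16.1 = 0.415×(4.4) + 0.385×δ_B + 0.200×(-36.9)
0.385·δ_B = -16.1 − (-5.554) = -10.546
δ_B = -10.546 / 0.385 = -27.39 per mil

-27.4 per mil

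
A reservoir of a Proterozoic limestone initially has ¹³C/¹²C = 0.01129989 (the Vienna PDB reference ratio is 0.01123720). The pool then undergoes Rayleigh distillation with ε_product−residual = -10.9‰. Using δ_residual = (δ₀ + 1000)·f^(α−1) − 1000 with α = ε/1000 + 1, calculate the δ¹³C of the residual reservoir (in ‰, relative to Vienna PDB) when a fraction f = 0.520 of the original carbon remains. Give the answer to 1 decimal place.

δ₀ = (0.01129989/0.01123720 − 1)×1000 = (1.005579 − 1)×1000 = 5.579‰
α − 1 = ε/1000 = -0.0109
f^(α−1) = 0.520^(-0.0109) = 1.007153
δ_res = (5.579 + 1000) × 1.007153 − 1000 = 1012.772 − 1000 = 12.77‰

12.8‰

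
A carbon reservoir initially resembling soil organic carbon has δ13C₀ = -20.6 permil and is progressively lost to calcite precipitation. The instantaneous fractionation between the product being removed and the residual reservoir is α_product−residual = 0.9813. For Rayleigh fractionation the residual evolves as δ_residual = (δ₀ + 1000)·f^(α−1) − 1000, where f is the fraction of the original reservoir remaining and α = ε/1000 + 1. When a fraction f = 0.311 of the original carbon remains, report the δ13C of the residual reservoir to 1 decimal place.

1.0 permil

Rayleigh residual: δ_res = (δ₀ + 1000)·f^(α−1) − 1000
α − 1 = -0.01870
f^(α−1) = 0.311^(-0.01870) = 1.022081
δ_res = (-20.6 + 1000) × 1.022081 − 1000 = 1001.026 − 1000 = 1.03 permil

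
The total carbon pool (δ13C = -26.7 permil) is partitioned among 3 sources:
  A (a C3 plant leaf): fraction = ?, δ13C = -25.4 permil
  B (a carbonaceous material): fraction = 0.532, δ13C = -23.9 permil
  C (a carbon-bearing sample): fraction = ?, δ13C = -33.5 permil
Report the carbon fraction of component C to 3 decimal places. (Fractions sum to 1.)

Let f_C and f_A be the unknown fractions; fractions sum to 1 so f_C + f_A = 0.468.
Mass balance: Σ fᵢ·δᵢ = δ_bulk ⇒ f_C·(-33.5) + f_A·(-25.4) = -26.7 − (-12.715) = -13.985
Substitute f_A = 0.468 − f_C:
f_C·(-33.5 − -25.4) = -13.985 − 0.468×(-25.4) = -2.098
f_C = -2.098 / -8.1 = 0.2590

0.259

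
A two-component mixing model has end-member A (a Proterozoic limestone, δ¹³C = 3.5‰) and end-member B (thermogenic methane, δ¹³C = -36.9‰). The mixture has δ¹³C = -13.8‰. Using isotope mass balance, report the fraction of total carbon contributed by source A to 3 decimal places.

0.572

δ_mix = f_A·δ_A + (1 − f_A)·δ_B  ⇒  f_A = (δ_mix − δ_B)/(δ_A − δ_B)
f_A = (-13.8 − (-36.9)) / (3.5 − (-36.9))
f_A = 23.1 / 40.4 = 0.5718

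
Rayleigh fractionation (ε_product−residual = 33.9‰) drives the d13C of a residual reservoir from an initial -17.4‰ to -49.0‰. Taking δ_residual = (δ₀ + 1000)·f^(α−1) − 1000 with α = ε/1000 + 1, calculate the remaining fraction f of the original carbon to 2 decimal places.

α − 1 = ε/1000 = 0.0339
(δ_res + 1000)/(δ₀ + 1000) = (-49.0 + 1000)/(-17.4 + 1000) = 951.0/982.6 = 0.967840
f = 0.967840^(1/0.0339) = exp(ln(0.967840)/0.0339) = exp(-0.03269/0.0339)
f = exp(-0.9642) = 0.3813

0.38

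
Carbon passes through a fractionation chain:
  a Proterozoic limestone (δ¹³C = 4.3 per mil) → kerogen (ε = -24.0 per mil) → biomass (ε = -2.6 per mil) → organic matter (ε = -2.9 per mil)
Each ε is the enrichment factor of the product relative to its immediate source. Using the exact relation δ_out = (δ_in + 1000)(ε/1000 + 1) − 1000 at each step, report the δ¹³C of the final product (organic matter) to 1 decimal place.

step 1: δ = (4.30 + 1000)·(-24.0/1000 + 1) − 1000 = -19.80 per mil
step 2: δ = (-19.80 + 1000)·(-2.6/1000 + 1) − 1000 = -22.35 per mil
step 3: δ = (-22.35 + 1000)·(-2.9/1000 + 1) − 1000 = -25.19 per mil

-25.2 per mil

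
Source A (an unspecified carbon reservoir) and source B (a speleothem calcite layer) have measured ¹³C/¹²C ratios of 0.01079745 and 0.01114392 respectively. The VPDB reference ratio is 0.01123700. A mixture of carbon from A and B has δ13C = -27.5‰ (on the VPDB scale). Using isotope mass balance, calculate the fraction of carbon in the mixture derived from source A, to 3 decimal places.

δ_A = (0.01079745/0.01123700 − 1)×1000 = (0.960884 − 1)×1000 = -39.116‰
δ_B = (0.01114392/0.01123700 − 1)×1000 = (0.991717 − 1)×1000 = -8.283‰
f_A = (δ_mix − δ_B)/(δ_A − δ_B) = (-27.5 − (-8.283))/(-39.116 − (-8.283))
f_A = -19.217 / -30.833 = 0.6233

0.623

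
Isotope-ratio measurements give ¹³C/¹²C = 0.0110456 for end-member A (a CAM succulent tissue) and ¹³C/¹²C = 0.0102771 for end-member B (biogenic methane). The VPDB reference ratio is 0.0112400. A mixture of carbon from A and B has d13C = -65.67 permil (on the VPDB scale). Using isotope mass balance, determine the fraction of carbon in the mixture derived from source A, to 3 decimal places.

δ_A = (0.0110456/0.0112400 − 1)×1000 = (0.982705 − 1)×1000 = -17.295 permil
δ_B = (0.0102771/0.0112400 − 1)×1000 = (0.914333 − 1)×1000 = -85.667 permil
f_A = (δ_mix − δ_B)/(δ_A − δ_B) = (-65.67 − (-85.667))/(-17.295 − (-85.667))
f_A = 19.997 / 68.372 = 0.2925

0.292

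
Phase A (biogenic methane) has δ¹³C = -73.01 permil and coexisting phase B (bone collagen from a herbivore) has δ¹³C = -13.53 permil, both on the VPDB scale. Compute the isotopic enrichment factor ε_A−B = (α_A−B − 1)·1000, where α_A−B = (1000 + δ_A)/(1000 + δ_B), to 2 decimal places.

α_A−B = (1000 + -73.01) / (1000 + -13.53) = 926.99 / 986.47 = 0.939704
ε_A−B = (0.939704 − 1) × 1000 = -60.296 permil
(The approximation ε ≈ δ_A − δ_B would give -59.48 permil.)

-60.30 permil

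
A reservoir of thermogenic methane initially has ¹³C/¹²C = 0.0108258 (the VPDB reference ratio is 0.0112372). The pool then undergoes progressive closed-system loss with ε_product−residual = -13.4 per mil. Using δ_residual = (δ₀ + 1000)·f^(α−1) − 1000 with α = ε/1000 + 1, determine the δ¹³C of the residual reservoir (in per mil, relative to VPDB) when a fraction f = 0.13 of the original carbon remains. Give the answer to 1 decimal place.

δ₀ = (0.0108258/0.0112372 − 1)×1000 = (0.963389 − 1)×1000 = -36.611 per mil
α − 1 = ε/1000 = -0.0134
f^(α−1) = 0.13^(-0.0134) = 1.027716
δ_res = (-36.611 + 1000) × 1.027716 − 1000 = 990.091 − 1000 = -9.91 per mil

-9.9 per mil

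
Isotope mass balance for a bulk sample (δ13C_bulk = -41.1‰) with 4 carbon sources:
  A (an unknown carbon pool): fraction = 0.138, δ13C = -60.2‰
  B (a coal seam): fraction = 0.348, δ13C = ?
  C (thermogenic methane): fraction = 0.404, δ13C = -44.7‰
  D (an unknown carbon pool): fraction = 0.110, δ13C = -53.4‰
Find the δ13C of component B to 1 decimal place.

-25.5‰

Isotope mass balance: δ_bulk = Σ fᵢ·δᵢ.
-41.1 = 0.138×(-60.2) + 0.348×δ_B + 0.404×(-44.7) + 0.110×(-53.4)
0.348·δ_B = -41.1 − (-32.240) = -8.860
δ_B = -8.860 / 0.348 = -25.46‰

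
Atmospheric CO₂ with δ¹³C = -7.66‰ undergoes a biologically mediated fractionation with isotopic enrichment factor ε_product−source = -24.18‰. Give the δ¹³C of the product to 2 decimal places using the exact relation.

Exactly, δ_product = (δ_source + 1000)·(ε/1000 + 1) − 1000.
δ_product = (-7.66 + 1000) × (-24.18/1000 + 1) − 1000
δ_product = -31.655‰

-31.65‰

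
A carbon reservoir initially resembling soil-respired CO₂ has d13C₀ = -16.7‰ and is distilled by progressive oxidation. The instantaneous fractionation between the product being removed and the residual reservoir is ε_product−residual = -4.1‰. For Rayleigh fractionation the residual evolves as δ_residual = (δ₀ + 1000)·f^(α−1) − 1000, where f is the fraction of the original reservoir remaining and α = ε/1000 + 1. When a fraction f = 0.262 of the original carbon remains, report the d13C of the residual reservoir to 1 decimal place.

-11.3‰

Rayleigh residual: δ_res = (δ₀ + 1000)·f^(α−1) − 1000
α = ε/1000 + 1 = 0.99590, so α − 1 = -0.00410
f^(α−1) = 0.262^(-0.00410) = 1.005507
δ_res = (-16.7 + 1000) × 1.005507 − 1000 = 988.715 − 1000 = -11.29‰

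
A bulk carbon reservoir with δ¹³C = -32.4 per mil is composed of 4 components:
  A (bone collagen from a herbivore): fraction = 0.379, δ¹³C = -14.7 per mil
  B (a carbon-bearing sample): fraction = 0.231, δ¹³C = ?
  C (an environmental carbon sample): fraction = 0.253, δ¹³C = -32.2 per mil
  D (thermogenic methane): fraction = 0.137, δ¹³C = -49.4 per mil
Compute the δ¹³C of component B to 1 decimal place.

-51.6 per mil

Isotope mass balance: δ_bulk = Σ fᵢ·δᵢ.
-32.4 = 0.379×(-14.7) + 0.231×δ_B + 0.253×(-32.2) + 0.137×(-49.4)
0.231·δ_B = -32.4 − (-20.486) = -11.914
δ_B = -11.914 / 0.231 = -51.58 per mil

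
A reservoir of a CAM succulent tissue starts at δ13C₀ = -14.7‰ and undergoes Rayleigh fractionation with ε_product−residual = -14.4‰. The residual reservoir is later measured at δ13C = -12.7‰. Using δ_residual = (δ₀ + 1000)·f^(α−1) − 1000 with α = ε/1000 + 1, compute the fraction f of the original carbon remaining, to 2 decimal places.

0.87

α − 1 = ε/1000 = -0.0144
(δ_res + 1000)/(δ₀ + 1000) = (-12.7 + 1000)/(-14.7 + 1000) = 987.3/985.3 = 1.002030
f = 1.002030^(1/-0.0144) = exp(ln(1.002030)/-0.0144) = exp(0.00203/-0.0144)
f = exp(-0.1408) = 0.8686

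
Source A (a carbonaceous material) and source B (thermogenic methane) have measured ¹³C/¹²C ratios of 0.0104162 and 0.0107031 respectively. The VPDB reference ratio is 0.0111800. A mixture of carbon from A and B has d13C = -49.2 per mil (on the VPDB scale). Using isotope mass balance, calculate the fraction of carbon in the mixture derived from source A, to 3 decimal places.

δ_A = (0.0104162/0.0111800 − 1)×1000 = (0.931682 − 1)×1000 = -68.318 per mil
δ_B = (0.0107031/0.0111800 − 1)×1000 = (0.957343 − 1)×1000 = -42.657 per mil
f_A = (δ_mix − δ_B)/(δ_A − δ_B) = (-49.2 − (-42.657))/(-68.318 − (-42.657))
f_A = -6.543 / -25.662 = 0.2550

0.255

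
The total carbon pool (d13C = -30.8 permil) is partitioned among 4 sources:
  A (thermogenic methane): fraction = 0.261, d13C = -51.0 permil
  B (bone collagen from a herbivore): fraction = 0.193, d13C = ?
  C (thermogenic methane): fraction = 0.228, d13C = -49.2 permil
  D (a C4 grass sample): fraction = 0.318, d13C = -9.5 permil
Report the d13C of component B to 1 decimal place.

-16.8 permil

Isotope mass balance: δ_bulk = Σ fᵢ·δᵢ.
-30.8 = 0.261×(-51.0) + 0.193×δ_B + 0.228×(-49.2) + 0.318×(-9.5)
0.193·δ_B = -30.8 − (-27.550) = -3.250
δ_B = -3.250 / 0.193 = -16.84 permil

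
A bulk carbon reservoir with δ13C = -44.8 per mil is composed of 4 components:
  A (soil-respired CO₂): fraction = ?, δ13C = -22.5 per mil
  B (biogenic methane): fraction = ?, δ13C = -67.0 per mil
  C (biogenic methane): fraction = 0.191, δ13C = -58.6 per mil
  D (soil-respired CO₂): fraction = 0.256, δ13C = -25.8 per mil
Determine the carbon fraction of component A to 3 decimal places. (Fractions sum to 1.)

Let f_A and f_B be the unknown fractions; fractions sum to 1 so f_A + f_B = 0.553.
Mass balance: Σ fᵢ·δᵢ = δ_bulk ⇒ f_A·(-22.5) + f_B·(-67.0) = -44.8 − (-17.797) = -27.003
Substitute f_B = 0.553 − f_A:
f_A·(-22.5 − -67.0) = -27.003 − 0.553×(-67.0) = 10.048
f_A = 10.048 / 44.5 = 0.2258

0.226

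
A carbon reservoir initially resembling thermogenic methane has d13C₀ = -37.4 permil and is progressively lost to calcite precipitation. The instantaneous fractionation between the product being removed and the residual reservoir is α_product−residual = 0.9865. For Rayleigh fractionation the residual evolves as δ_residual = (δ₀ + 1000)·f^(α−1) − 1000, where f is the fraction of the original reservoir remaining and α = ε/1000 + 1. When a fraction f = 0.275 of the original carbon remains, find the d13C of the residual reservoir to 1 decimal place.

Rayleigh residual: δ_res = (δ₀ + 1000)·f^(α−1) − 1000
α − 1 = -0.01350
f^(α−1) = 0.275^(-0.01350) = 1.017581
δ_res = (-37.4 + 1000) × 1.017581 − 1000 = 979.524 − 1000 = -20.48 permil

-20.5 permil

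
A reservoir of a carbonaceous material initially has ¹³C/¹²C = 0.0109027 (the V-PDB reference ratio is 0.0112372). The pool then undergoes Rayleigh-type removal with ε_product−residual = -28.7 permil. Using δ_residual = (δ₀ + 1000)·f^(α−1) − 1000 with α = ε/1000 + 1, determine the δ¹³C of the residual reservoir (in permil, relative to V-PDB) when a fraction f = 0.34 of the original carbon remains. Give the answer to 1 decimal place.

δ₀ = (0.0109027/0.0112372 − 1)×1000 = (0.970233 − 1)×1000 = -29.767 permil
α − 1 = ε/1000 = -0.0287
f^(α−1) = 0.34^(-0.0287) = 1.031446
δ_res = (-29.767 + 1000) × 1.031446 − 1000 = 1000.743 − 1000 = 0.74 permil

0.7 permil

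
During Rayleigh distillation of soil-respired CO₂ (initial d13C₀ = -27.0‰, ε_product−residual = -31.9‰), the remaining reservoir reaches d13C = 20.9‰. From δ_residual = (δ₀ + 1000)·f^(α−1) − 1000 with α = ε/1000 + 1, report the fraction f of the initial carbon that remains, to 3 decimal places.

0.222

α − 1 = ε/1000 = -0.0319
(δ_res + 1000)/(δ₀ + 1000) = (20.9 + 1000)/(-27.0 + 1000) = 1020.9/973.0 = 1.049229
f = 1.049229^(1/-0.0319) = exp(ln(1.049229)/-0.0319) = exp(0.04806/-0.0319)
f = exp(-1.5065) = 0.2217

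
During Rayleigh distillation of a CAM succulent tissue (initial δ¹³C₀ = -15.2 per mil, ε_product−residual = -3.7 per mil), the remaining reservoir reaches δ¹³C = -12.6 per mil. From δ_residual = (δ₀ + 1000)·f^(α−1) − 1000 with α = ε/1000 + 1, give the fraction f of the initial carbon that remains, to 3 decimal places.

α − 1 = ε/1000 = -0.0037
(δ_res + 1000)/(δ₀ + 1000) = (-12.6 + 1000)/(-15.2 + 1000) = 987.4/984.8 = 1.002640
f = 1.002640^(1/-0.0037) = exp(ln(1.002640)/-0.0037) = exp(0.00264/-0.0037)
f = exp(-0.7126) = 0.4904

0.490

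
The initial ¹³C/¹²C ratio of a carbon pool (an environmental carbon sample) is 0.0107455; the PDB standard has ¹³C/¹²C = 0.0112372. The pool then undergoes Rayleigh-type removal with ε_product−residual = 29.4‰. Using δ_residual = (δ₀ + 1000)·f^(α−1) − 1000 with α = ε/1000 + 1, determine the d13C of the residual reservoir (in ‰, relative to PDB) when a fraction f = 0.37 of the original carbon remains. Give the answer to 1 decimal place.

-71.3‰

δ₀ = (0.0107455/0.0112372 − 1)×1000 = (0.956244 − 1)×1000 = -43.756‰
α − 1 = ε/1000 = 0.0294
f^(α−1) = 0.37^(0.0294) = 0.971192
δ_res = (-43.756 + 1000) × 0.971192 − 1000 = 928.696 − 1000 = -71.30‰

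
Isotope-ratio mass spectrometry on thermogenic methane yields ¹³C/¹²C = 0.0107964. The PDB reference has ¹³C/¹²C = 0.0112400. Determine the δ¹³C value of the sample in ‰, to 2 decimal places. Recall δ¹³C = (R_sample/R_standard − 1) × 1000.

δ¹³C = (R_sample / R_standard − 1) × 1000
R_sample / R_standard = 0.0107964 / 0.0112400 = 0.960534
δ¹³C = (0.960534 − 1) × 1000 = -39.466‰

-39.47‰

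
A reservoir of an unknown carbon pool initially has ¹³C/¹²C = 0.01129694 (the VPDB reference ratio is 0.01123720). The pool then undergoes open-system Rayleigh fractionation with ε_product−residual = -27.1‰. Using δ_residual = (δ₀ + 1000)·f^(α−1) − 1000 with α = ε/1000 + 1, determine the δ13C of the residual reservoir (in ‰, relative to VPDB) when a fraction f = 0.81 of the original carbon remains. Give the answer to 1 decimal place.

δ₀ = (0.01129694/0.01123720 − 1)×1000 = (1.005316 − 1)×1000 = 5.316‰
α − 1 = ε/1000 = -0.0271
f^(α−1) = 0.81^(-0.0271) = 1.005727
δ_res = (5.316 + 1000) × 1.005727 − 1000 = 1011.074 − 1000 = 11.07‰

11.1‰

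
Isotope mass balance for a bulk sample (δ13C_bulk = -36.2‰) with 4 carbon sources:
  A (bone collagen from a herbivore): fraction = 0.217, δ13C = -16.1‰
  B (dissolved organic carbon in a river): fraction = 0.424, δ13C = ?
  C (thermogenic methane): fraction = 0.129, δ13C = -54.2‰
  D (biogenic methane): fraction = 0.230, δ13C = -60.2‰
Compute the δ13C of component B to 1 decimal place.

-28.0‰

Isotope mass balance: δ_bulk = Σ fᵢ·δᵢ.
-36.2 = 0.217×(-16.1) + 0.424×δ_B + 0.129×(-54.2) + 0.230×(-60.2)
0.424·δ_B = -36.2 − (-24.332) = -11.869
δ_B = -11.869 / 0.424 = -27.99‰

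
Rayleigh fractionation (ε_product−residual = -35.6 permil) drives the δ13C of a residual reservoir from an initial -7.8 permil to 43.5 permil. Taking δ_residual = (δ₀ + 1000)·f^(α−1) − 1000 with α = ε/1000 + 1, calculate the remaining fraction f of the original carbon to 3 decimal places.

α − 1 = ε/1000 = -0.0356
(δ_res + 1000)/(δ₀ + 1000) = (43.5 + 1000)/(-7.8 + 1000) = 1043.5/992.2 = 1.051703
f = 1.051703^(1/-0.0356) = exp(ln(1.051703)/-0.0356) = exp(0.05041/-0.0356)
f = exp(-1.4160) = 0.2427

0.243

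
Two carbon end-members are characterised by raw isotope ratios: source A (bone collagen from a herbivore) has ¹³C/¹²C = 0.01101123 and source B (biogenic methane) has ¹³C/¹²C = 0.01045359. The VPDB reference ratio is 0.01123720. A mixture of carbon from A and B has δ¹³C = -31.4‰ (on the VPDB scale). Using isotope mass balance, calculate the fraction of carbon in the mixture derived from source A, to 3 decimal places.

0.772

δ_A = (0.01101123/0.01123720 − 1)×1000 = (0.979891 − 1)×1000 = -20.109‰
δ_B = (0.01045359/0.01123720 − 1)×1000 = (0.930266 − 1)×1000 = -69.734‰
f_A = (δ_mix − δ_B)/(δ_A − δ_B) = (-31.4 − (-69.734))/(-20.109 − (-69.734))
f_A = 38.334 / 49.624 = 0.7725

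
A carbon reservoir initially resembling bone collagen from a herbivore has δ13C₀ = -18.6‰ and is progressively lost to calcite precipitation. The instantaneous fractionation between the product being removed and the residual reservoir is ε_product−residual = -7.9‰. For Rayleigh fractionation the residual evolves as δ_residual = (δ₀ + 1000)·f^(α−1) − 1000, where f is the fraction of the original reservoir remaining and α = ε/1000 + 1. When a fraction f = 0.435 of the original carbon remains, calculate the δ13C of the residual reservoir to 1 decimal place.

-12.1‰

Rayleigh residual: δ_res = (δ₀ + 1000)·f^(α−1) − 1000
α = ε/1000 + 1 = 0.99210, so α − 1 = -0.00790
f^(α−1) = 0.435^(-0.00790) = 1.006598
δ_res = (-18.6 + 1000) × 1.006598 − 1000 = 987.875 − 1000 = -12.13‰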